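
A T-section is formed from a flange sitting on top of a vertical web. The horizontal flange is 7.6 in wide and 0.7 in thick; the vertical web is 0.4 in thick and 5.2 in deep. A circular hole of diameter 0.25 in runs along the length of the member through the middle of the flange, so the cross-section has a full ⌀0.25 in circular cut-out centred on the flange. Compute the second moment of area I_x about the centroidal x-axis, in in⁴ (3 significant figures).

I_x ≈ 17.9 in⁴

Treat the section as a set of non-overlapping primitives; coordinates are from the bounding-box lower-left.
Flange: 7.6 × 0.7, A = 5.32 in², y = 5.55 in, Ī = 0.21723 in⁴.
Web: 0.4 × 5.2, A = 2.08 in², y = 2.6 in, Ī = 4.6869 in⁴.
Hole (subtracted): ⌀0.25, A = 0.049087 in², y = 5.55 in, Ī = 0.00019175 in⁴.
Centroid: ȳ = ΣA·y / ΣA = 4.7153 in.
Transfer each piece to the centroidal x-axis using Ī + A·d² with d = y − 4.7153:
  flange: d = 0.83473 in → contributes +3.924 in⁴
  web: d = -2.1153 in → contributes +13.994 in⁴
  hole: d = 0.83473 in → contributes −0.034394 in⁴
Total I = 17.883 in⁴.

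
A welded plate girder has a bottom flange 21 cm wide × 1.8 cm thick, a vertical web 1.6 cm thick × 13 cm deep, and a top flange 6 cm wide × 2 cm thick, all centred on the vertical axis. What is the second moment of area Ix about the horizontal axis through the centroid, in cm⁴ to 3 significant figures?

Ix ≈ 2540 cm⁴

Treat the section as a set of non-overlapping primitives; coordinates are from the bounding-box lower-left.
Bottom plate: 21 × 1.8, A = 37.8 cm², y = 0.9 cm, Ī = 10.206 cm⁴.
Web plate: 1.6 × 13, A = 20.8 cm², y = 8.3 cm, Ī = 292.93 cm⁴.
Top plate: 6 × 2, A = 12 cm², y = 15.8 cm, Ī = 4 cm⁴.
Centroid: ȳ = ΣA·y / ΣA = 5.6127 cm.
Transfer each piece to the horizontal axis through the centroid using Ī + A·d² with d = y − 5.6127:
  bottom plate: d = -4.7127 cm → contributes +849.74 cm⁴
  web plate: d = 2.6873 cm → contributes +443.14 cm⁴
  top plate: d = 10.187 cm → contributes +1249.4 cm⁴
Total I = 2542.2 cm⁴.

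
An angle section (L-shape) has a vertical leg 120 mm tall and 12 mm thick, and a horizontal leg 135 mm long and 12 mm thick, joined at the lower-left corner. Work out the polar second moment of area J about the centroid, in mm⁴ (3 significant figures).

Break the section into simple shapes (no overlaps), measuring from the bottom-left corner of the bounding box.
Vertical leg: 12 × 120, A = 1 440 mm², y = 60 mm, Ī = 1 728 000 mm⁴.
Horizontal leg (remainder): 123 × 12, A = 1 476 mm², y = 6 mm, Ī = 17 712 mm⁴.
Centroid: ȳ = ΣA·y / ΣA = 32.667 mm.
Transfer each piece to the centroidal x-axis using Ī + A·d² with d = y − 32.667:
  vertical leg: d = 27.333 mm → contributes +2 803 840 mm⁴
  horizontal leg (remainder): d = -26.667 mm → contributes +1 067 312 mm⁴
Total I = 3 871 152 mm⁴.
For the y-axis: x̄ = 40.167 mm.
Repeating about the centroidal y-axis gives I_y = 5 199 147 mm⁴.
Polar second moment: J = I_x + I_y = 9 070 299 mm⁴.

J ≈ 9.07 × 10⁶ mm⁴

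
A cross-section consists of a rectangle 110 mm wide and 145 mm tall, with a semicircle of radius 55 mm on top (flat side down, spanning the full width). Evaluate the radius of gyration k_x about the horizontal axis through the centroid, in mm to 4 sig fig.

k_x ≈ 54.98 mm

Split into non-overlapping primitives; take the origin at the lower-left of the bounding box.
Rectangular body: 110 × 145, A = 15 950 mm², y = 72.5 mm, Ī = 27 945 729 mm⁴.
Semicircular cap: semicircle r = 55, A = 4751.66 mm², y = 168.343 mm, Ī = 1 004 345 mm⁴.
Centroid: ȳ = ΣA·y / ΣA = 94.4988 mm.
Transfer each piece to the horizontal axis through the centroid using Ī + A·d² with d = y − 94.4988:
  rectangular body: d = -21.9988 mm → contributes +35 664 697 mm⁴
  semicircular cap: d = 73.8439 mm → contributes +26 914 776 mm⁴
Total I = 62 579 473 mm⁴.
Radius of gyration: k = √(I/A) = √(62 579 473 / 20701.7) = 54.9811 mm.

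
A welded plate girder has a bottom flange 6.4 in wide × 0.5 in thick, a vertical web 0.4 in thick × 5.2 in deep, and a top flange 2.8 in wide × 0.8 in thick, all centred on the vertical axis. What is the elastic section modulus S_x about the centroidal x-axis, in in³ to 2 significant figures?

S_x ≈ 14 in³

Treat the section as a set of non-overlapping primitives; coordinates are from the bounding-box lower-left.
Bottom plate: 6.4 × 0.5, A = 3.2 in², y = 0.25 in, Ī = 0.06667 in⁴.
Web plate: 0.4 × 5.2, A = 2.08 in², y = 3.1 in, Ī = 4.687 in⁴.
Top plate: 2.8 × 0.8, A = 2.24 in², y = 6.1 in, Ī = 0.1195 in⁴.
Centroid: ȳ = ΣA·y / ΣA = 2.781 in.
Transfer each piece to the centroidal x-axis using Ī + A·d² with d = y − 2.781:
  bottom plate: d = -2.531 in → contributes +20.56 in⁴
  web plate: d = 0.3191 in → contributes +4.899 in⁴
  top plate: d = 3.319 in → contributes +24.8 in⁴
Total I = 50.26 in⁴.
Extreme fibre distance c = 3.719 in; S = I/c = 13.51 in³.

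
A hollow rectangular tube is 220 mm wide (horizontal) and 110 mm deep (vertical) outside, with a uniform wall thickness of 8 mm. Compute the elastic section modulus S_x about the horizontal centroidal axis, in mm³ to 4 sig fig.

S_x ≈ 1.869 × 10⁵ mm³

Decompose the section into non-overlapping parts with the origin at the bottom-left of its bounding rectangle.
Outer rectangle: 220 × 110, A = 24 200 mm², y = 55 mm, Ī = 24 401 667 mm⁴.
Inner void (subtracted): 204 × 94, A = 19 176 mm², y = 55 mm, Ī = 14 119 928 mm⁴.
By symmetry the centroid is at mid-height, ȳ = 55 mm.
All pieces are centred on the horizontal centroidal axis, so I = ΣĪ (holes subtracted) = 10 281 739 mm⁴.
Extreme fibre distance c = 55 mm; S = I/c = 186 941 mm³.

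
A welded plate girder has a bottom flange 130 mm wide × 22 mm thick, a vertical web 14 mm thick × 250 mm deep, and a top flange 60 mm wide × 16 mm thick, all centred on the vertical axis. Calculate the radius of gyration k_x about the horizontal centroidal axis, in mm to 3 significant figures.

Decompose the section into non-overlapping parts with the origin at the bottom-left of its bounding rectangle.
Bottom plate: 130 × 22, A = 2 860 mm², y = 11 mm, Ī = 115 353 mm⁴.
Web plate: 14 × 250, A = 3 500 mm², y = 147 mm, Ī = 18 229 167 mm⁴.
Top plate: 60 × 16, A = 960 mm², y = 280 mm, Ī = 20 480 mm⁴.
Centroid: ȳ = ΣA·y / ΣA = 111.31 mm.
Transfer each piece to the horizontal centroidal axis using Ī + A·d² with d = y − 111.31:
  bottom plate: d = -100.31 mm → contributes +28 890 659 mm⁴
  web plate: d = 35.694 mm → contributes +22 688 380 mm⁴
  top plate: d = 168.69 mm → contributes +27 339 835 mm⁴
Total I = 78 918 875 mm⁴.
Radius of gyration: k = √(I/A) = √(78 918 875 / 7 320) = 103.83 mm.

k_x ≈ 104 mm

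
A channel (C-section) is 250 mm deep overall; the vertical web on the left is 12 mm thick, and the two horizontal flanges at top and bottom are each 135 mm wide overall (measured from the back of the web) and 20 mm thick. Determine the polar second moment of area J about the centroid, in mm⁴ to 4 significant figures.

Decompose the section into non-overlapping parts with the origin at the bottom-left of its bounding rectangle.
Web: 12 × 250, A = 3 000 mm², y = 125 mm, Ī = 15 625 000 mm⁴.
Top flange (beyond web): 123 × 20, A = 2 460 mm², y = 240 mm, Ī = 82 000 mm⁴.
Bottom flange (beyond web): 123 × 20, A = 2 460 mm², y = 10 mm, Ī = 82 000 mm⁴.
By symmetry the centroid is at mid-height, ȳ = 125 mm.
Transfer each piece to the centroidal x-axis using Ī + A·d² with d = y − 125:
  web: d = 0 mm → contributes +15 625 000 mm⁴
  top flange (beyond web): d = 115 mm → contributes +32 615 500 mm⁴
  bottom flange (beyond web): d = -115 mm → contributes +32 615 500 mm⁴
Total I = 80 856 000 mm⁴.
For the y-axis: x̄ = 47.9318 mm.
Repeating about the centroidal y-axis gives I_y = 14 730 083 mm⁴.
Polar second moment: J = I_x + I_y = 95 586 083 mm⁴.

J ≈ 9.559 × 10⁷ mm⁴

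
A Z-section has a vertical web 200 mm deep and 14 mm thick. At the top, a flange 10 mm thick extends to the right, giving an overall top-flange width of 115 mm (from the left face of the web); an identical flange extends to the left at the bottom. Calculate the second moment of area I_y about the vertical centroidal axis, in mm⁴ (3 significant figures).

Split into non-overlapping primitives; take the origin at the lower-left of the bounding box.
Web: 14 × 200, A = 2 800 mm², x = 108 mm, Ī = 45 733 mm⁴.
Top flange (beyond web): 101 × 10, A = 1 010 mm², x = 165.5 mm, Ī = 858 584 mm⁴.
Bottom flange (beyond web): 101 × 10, A = 1 010 mm², x = 50.5 mm, Ī = 858 584 mm⁴.
Centroid: x̄ = ΣA·x / ΣA = 108 mm.
Transfer each piece to the vertical centroidal axis using Ī + A·d² with d = x − 108:
  web: d = 0 mm → contributes +45 733 mm⁴
  top flange (beyond web): d = 57.5 mm → contributes +4 197 897 mm⁴
  bottom flange (beyond web): d = -57.5 mm → contributes +4 197 897 mm⁴
Total I = 8 441 527 mm⁴.

I_y ≈ 8.44 × 10⁶ mm⁴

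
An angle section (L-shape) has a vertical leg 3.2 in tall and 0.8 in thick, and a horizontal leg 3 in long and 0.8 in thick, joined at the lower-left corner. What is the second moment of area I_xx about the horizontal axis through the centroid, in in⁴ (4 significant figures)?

Treat the section as a set of non-overlapping primitives; coordinates are from the bounding-box lower-left.
Vertical leg: 0.8 × 3.2, A = 2.56 in², y = 1.6 in, Ī = 2.18453 in⁴.
Horizontal leg (remainder): 2.2 × 0.8, A = 1.76 in², y = 0.4 in, Ī = 0.0938667 in⁴.
Centroid: ȳ = ΣA·y / ΣA = 1.11111 in.
Transfer each piece to the horizontal axis through the centroid using Ī + A·d² with d = y − 1.11111:
  vertical leg: d = 0.488889 in → contributes +2.7964 in⁴
  horizontal leg (remainder): d = -0.711111 in → contributes +0.983862 in⁴
Total I = 3.78027 in⁴.

I_xx ≈ 3.780 in⁴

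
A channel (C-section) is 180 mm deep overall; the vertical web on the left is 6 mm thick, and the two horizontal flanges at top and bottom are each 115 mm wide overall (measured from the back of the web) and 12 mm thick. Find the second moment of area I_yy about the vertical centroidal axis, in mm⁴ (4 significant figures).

Split into non-overlapping primitives; take the origin at the lower-left of the bounding box.
Web: 6 × 180, A = 1 080 mm², x = 3 mm, Ī = 3 240 mm⁴.
Top flange (beyond web): 109 × 12, A = 1 308 mm², x = 60.5 mm, Ī = 1 295 029 mm⁴.
Bottom flange (beyond web): 109 × 12, A = 1 308 mm², x = 60.5 mm, Ī = 1 295 029 mm⁴.
Centroid: x̄ = ΣA·x / ΣA = 43.6981 mm.
Transfer each piece to the vertical centroidal axis using Ī + A·d² with d = x − 43.6981:
  web: d = -40.6981 mm → contributes +1 792 078 mm⁴
  top flange (beyond web): d = 16.8019 mm → contributes +1 664 285 mm⁴
  bottom flange (beyond web): d = 16.8019 mm → contributes +1 664 285 mm⁴
Total I = 5 120 647 mm⁴.

I_yy ≈ 5.121 × 10⁶ mm⁴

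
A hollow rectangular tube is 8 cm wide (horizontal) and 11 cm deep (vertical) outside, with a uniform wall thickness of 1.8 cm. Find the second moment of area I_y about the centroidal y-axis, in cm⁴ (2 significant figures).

Split into non-overlapping primitives; take the origin at the lower-left of the bounding box.
Outer rectangle: 8 × 11, A = 88 cm², x = 4 cm, Ī = 469.3 cm⁴.
Inner void (subtracted): 4.4 × 7.4, A = 32.56 cm², x = 4 cm, Ī = 52.53 cm⁴.
By symmetry the centroid is at mid-width, x̄ = 4 cm.
All pieces are centred on the centroidal y-axis, so I = ΣĪ (holes subtracted) = 416.8 cm⁴.

I_y ≈ 420 cm⁴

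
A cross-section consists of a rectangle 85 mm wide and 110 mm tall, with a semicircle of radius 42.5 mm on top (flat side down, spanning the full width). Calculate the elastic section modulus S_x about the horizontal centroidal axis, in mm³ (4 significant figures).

S_x ≈ 2.658 × 10⁵ mm³

Break the section into simple shapes (no overlaps), measuring from the bottom-left corner of the bounding box.
Rectangular body: 85 × 110, A = 9 350 mm², y = 55 mm, Ī = 9 427 917 mm⁴.
Semicircular cap: semicircle r = 42.5, A = 2837.25 mm², y = 128.038 mm, Ī = 358 086 mm⁴.
Centroid: ȳ = ΣA·y / ΣA = 72.0035 mm.
Transfer each piece to the horizontal centroidal axis using Ī + A·d² with d = y − 72.0035:
  rectangular body: d = -17.0035 mm → contributes +12 131 178 mm⁴
  semicircular cap: d = 56.0341 mm → contributes +9 266 533 mm⁴
Total I = 21 397 711 mm⁴.
Extreme fibre distance c = 80.4965 mm; S = I/c = 265 822 mm³.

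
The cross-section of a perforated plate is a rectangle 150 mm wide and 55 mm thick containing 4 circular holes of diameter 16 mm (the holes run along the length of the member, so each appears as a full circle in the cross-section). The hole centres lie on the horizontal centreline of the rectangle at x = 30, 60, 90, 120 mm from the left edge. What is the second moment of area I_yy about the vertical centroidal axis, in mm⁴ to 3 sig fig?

Decompose the section into non-overlapping parts with the origin at the bottom-left of its bounding rectangle.
Plate: 150 × 55, A = 8 250 mm², x = 75 mm, Ī = 15 468 750 mm⁴.
Hole 1 (subtracted): ⌀16, A = 201.06 mm², x = 30 mm, Ī = 3 217 mm⁴.
Hole 2 (subtracted): ⌀16, A = 201.06 mm², x = 60 mm, Ī = 3 217 mm⁴.
Hole 3 (subtracted): ⌀16, A = 201.06 mm², x = 90 mm, Ī = 3 217 mm⁴.
Hole 4 (subtracted): ⌀16, A = 201.06 mm², x = 120 mm, Ī = 3 217 mm⁴.
By symmetry the centroid is at mid-width, x̄ = 75 mm.
Transfer each piece to the vertical centroidal axis using Ī + A·d² with d = x − 75:
  plate: d = 0 mm → contributes +15 468 750 mm⁴
  hole 1: d = -45 mm → contributes −410 367 mm⁴
  hole 2: d = -15 mm → contributes −48 456 mm⁴
  hole 3: d = 15 mm → contributes −48 456 mm⁴
  hole 4: d = 45 mm → contributes −410 367 mm⁴
Total I = 14 551 103 mm⁴.

I_yy ≈ 1.46 × 10⁷ mm⁴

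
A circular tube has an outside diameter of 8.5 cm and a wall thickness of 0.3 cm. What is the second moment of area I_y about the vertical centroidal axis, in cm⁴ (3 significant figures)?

Decompose the section into non-overlapping parts with the origin at the bottom-left of its bounding rectangle.
Outer circle: ⌀8.5, A = 56.745 cm², x = 4.25 cm, Ī = 256.24 cm⁴.
Bore (subtracted): ⌀7.9, A = 49.017 cm², x = 4.25 cm, Ī = 191.2 cm⁴.
By symmetry the centroid is at mid-width, x̄ = 4.25 cm.
All pieces are centred on the vertical centroidal axis, so I = ΣĪ (holes subtracted) = 65.043 cm⁴.

I_y ≈ 65.0 cm⁴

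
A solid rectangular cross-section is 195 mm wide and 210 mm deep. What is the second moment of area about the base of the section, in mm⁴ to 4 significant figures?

The section: 195 × 210, A = 40 950 mm², y = 105 mm, Ī = 150 491 250 mm⁴.
Transfer it to a horizontal axis along the bottom face using Ī + A·d² with d = y − 0:
  the section: d = 105 mm → contributes +601 965 000 mm⁴
Total I = 601 965 000 mm⁴.

I_base ≈ 6.020 × 10⁸ mm⁴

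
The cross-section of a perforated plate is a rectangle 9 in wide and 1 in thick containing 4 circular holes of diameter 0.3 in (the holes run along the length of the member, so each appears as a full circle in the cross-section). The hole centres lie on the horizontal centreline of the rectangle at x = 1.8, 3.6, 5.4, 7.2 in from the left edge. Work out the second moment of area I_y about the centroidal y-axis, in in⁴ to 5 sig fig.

Treat the section as a set of non-overlapping primitives; coordinates are from the bounding-box lower-left.
Plate: 9 × 1, A = 9 in², x = 4.5 in, Ī = 60.75 in⁴.
Hole 1 (subtracted): ⌀0.3, A = 0.07068583 in², x = 1.8 in, Ī = 0.0003976078 in⁴.
Hole 2 (subtracted): ⌀0.3, A = 0.07068583 in², x = 3.6 in, Ī = 0.0003976078 in⁴.
Hole 3 (subtracted): ⌀0.3, A = 0.07068583 in², x = 5.4 in, Ī = 0.0003976078 in⁴.
Hole 4 (subtracted): ⌀0.3, A = 0.07068583 in², x = 7.2 in, Ī = 0.0003976078 in⁴.
By symmetry the centroid is at mid-width, x̄ = 4.5 in.
Transfer each piece to the centroidal y-axis using Ī + A·d² with d = x − 4.5:
  plate: d = 0 in → contributes +60.75 in⁴
  hole 1: d = -2.7 in → contributes −0.5156973 in⁴
  hole 2: d = -0.9 in → contributes −0.05765313 in⁴
  hole 3: d = 0.9 in → contributes −0.05765313 in⁴
  hole 4: d = 2.7 in → contributes −0.5156973 in⁴
Total I = 59.6033 in⁴.

I_y ≈ 59.603 in⁴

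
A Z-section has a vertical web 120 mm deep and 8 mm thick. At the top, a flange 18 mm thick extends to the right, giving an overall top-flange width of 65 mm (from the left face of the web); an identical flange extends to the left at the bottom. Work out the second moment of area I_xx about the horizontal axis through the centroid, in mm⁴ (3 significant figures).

I_xx ≈ 6.54 × 10⁶ mm⁴

Decompose the section into non-overlapping parts with the origin at the bottom-left of its bounding rectangle.
Web: 8 × 120, A = 960 mm², y = 60 mm, Ī = 1 152 000 mm⁴.
Top flange (beyond web): 57 × 18, A = 1 026 mm², y = 111 mm, Ī = 27 702 mm⁴.
Bottom flange (beyond web): 57 × 18, A = 1 026 mm², y = 9 mm, Ī = 27 702 mm⁴.
Centroid: ȳ = ΣA·y / ΣA = 60 mm.
Transfer each piece to the horizontal axis through the centroid using Ī + A·d² with d = y − 60:
  web: d = 0 mm → contributes +1 152 000 mm⁴
  top flange (beyond web): d = 51 mm → contributes +2 696 328 mm⁴
  bottom flange (beyond web): d = -51 mm → contributes +2 696 328 mm⁴
Total I = 6 544 656 mm⁴.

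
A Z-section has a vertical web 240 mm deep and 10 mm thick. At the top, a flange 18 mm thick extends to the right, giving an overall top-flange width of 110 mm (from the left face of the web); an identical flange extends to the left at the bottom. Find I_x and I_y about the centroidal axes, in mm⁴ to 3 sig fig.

Treat the section as a set of non-overlapping primitives; coordinates are from the bounding-box lower-left.
Web: 10 × 240, A = 2 400 mm², y = 120 mm, Ī = 11 520 000 mm⁴.
Top flange (beyond web): 100 × 18, A = 1 800 mm², y = 231 mm, Ī = 48 600 mm⁴.
Bottom flange (beyond web): 100 × 18, A = 1 800 mm², y = 9 mm, Ī = 48 600 mm⁴.
Centroid: ȳ = ΣA·y / ΣA = 120 mm.
Transfer each piece to the centroidal x-axis using Ī + A·d² with d = y − 120:
  web: d = 0 mm → contributes +11 520 000 mm⁴
  top flange (beyond web): d = 111 mm → contributes +22 226 400 mm⁴
  bottom flange (beyond web): d = -111 mm → contributes +22 226 400 mm⁴
Total I = 55 972 800 mm⁴.
For the y-axis: x̄ = 105 mm.
Repeating about the centroidal y-axis gives I_y = 13 910 000 mm⁴.

I_x ≈ 5.60 × 10⁷ mm⁴, I_y ≈ 1.39 × 10⁷ mm⁴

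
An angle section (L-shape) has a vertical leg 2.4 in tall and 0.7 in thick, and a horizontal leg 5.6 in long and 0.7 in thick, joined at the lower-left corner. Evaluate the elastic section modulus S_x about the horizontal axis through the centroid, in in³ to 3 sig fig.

Split into non-overlapping primitives; take the origin at the lower-left of the bounding box.
Vertical leg: 0.7 × 2.4, A = 1.68 in², y = 1.2 in, Ī = 0.8064 in⁴.
Horizontal leg (remainder): 4.9 × 0.7, A = 3.43 in², y = 0.35 in, Ī = 0.14006 in⁴.
Centroid: ȳ = ΣA·y / ΣA = 0.62945 in.
Transfer each piece to the horizontal axis through the centroid using Ī + A·d² with d = y − 0.62945:
  vertical leg: d = 0.57055 in → contributes +1.3533 in⁴
  horizontal leg (remainder): d = -0.27945 in → contributes +0.40792 in⁴
Total I = 1.7612 in⁴.
Extreme fibre distance c = 1.7705 in; S = I/c = 0.99472 in³.

S_x ≈ 0.995 in³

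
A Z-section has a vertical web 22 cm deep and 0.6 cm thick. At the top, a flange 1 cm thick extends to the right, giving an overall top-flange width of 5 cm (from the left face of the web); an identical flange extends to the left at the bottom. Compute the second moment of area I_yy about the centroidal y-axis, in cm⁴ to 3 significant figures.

I_yy ≈ 69.6 cm⁴

Decompose the section into non-overlapping parts with the origin at the bottom-left of its bounding rectangle.
Web: 0.6 × 22, A = 13.2 cm², x = 4.7 cm, Ī = 0.396 cm⁴.
Top flange (beyond web): 4.4 × 1, A = 4.4 cm², x = 7.2 cm, Ī = 7.0987 cm⁴.
Bottom flange (beyond web): 4.4 × 1, A = 4.4 cm², x = 2.2 cm, Ī = 7.0987 cm⁴.
Centroid: x̄ = ΣA·x / ΣA = 4.7 cm.
Transfer each piece to the centroidal y-axis using Ī + A·d² with d = x − 4.7:
  web: d = 0 cm → contributes +0.396 cm⁴
  top flange (beyond web): d = 2.5 cm → contributes +34.599 cm⁴
  bottom flange (beyond web): d = -2.5 cm → contributes +34.599 cm⁴
Total I = 69.593 cm⁴.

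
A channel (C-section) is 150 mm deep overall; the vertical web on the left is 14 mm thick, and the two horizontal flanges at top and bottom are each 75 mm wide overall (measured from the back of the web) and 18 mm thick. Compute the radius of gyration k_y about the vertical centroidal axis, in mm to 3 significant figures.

Treat the section as a set of non-overlapping primitives; coordinates are from the bounding-box lower-left.
Web: 14 × 150, A = 2 100 mm², x = 7 mm, Ī = 34 300 mm⁴.
Top flange (beyond web): 61 × 18, A = 1 098 mm², x = 44.5 mm, Ī = 340 472 mm⁴.
Bottom flange (beyond web): 61 × 18, A = 1 098 mm², x = 44.5 mm, Ī = 340 472 mm⁴.
Centroid: x̄ = ΣA·x / ΣA = 26.169 mm.
Transfer each piece to the vertical centroidal axis using Ī + A·d² with d = x − 26.169:
  web: d = -19.169 mm → contributes +805 946 mm⁴
  top flange (beyond web): d = 18.331 mm → contributes +709 428 mm⁴
  bottom flange (beyond web): d = 18.331 mm → contributes +709 428 mm⁴
Total I = 2 224 801 mm⁴.
Radius of gyration: k = √(I/A) = √(2 224 801 / 4 296) = 22.757 mm.

k_y ≈ 22.8 mm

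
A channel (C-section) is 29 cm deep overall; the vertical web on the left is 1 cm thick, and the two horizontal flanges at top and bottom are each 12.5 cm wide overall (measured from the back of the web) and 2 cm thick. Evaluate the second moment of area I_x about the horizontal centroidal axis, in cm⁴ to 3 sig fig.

Split into non-overlapping primitives; take the origin at the lower-left of the bounding box.
Web: 1 × 29, A = 29 cm², y = 14.5 cm, Ī = 2032.4 cm⁴.
Top flange (beyond web): 11.5 × 2, A = 23 cm², y = 28 cm, Ī = 7.6667 cm⁴.
Bottom flange (beyond web): 11.5 × 2, A = 23 cm², y = 1 cm, Ī = 7.6667 cm⁴.
By symmetry the centroid is at mid-height, ȳ = 14.5 cm.
Transfer each piece to the horizontal centroidal axis using Ī + A·d² with d = y − 14.5:
  web: d = 0 cm → contributes +2032.4 cm⁴
  top flange (beyond web): d = 13.5 cm → contributes +4199.4 cm⁴
  bottom flange (beyond web): d = -13.5 cm → contributes +4199.4 cm⁴
Total I = 10 431 cm⁴.

I_x ≈ 1.04 × 10⁴ cm⁴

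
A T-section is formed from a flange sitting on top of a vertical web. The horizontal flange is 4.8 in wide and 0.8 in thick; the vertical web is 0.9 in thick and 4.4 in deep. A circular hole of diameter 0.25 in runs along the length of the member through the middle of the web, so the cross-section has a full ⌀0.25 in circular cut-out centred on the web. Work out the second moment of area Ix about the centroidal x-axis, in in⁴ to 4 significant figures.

Ix ≈ 19.69 in⁴

Split into non-overlapping primitives; take the origin at the lower-left of the bounding box.
Flange: 4.8 × 0.8, A = 3.84 in², y = 4.8 in, Ī = 0.2048 in⁴.
Web: 0.9 × 4.4, A = 3.96 in², y = 2.2 in, Ī = 6.3888 in⁴.
Hole (subtracted): ⌀0.25, A = 0.0490874 in², y = 2.2 in, Ī = 0.000191748 in⁴.
Centroid: ȳ = ΣA·y / ΣA = 3.48811 in.
Transfer each piece to the centroidal x-axis using Ī + A·d² with d = y − 3.48811:
  flange: d = 1.31189 in → contributes +6.81369 in⁴
  web: d = -1.28811 in → contributes +12.9593 in⁴
  hole: d = -1.28811 in → contributes −0.0816384 in⁴
Total I = 19.6914 in⁴.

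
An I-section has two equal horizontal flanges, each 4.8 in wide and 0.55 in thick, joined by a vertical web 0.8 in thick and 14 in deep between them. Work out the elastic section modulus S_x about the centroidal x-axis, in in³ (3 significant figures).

Split into non-overlapping primitives; take the origin at the lower-left of the bounding box.
Bottom flange: 4.8 × 0.55, A = 2.64 in², y = 0.275 in, Ī = 0.06655 in⁴.
Web: 0.8 × 14, A = 11.2 in², y = 7.55 in, Ī = 182.93 in⁴.
Top flange: 4.8 × 0.55, A = 2.64 in², y = 14.825 in, Ī = 0.06655 in⁴.
By symmetry the centroid is at mid-height, ȳ = 7.55 in.
Transfer each piece to the centroidal x-axis using Ī + A·d² with d = y − 7.55:
  bottom flange: d = -7.275 in → contributes +139.79 in⁴
  web: d = 0 in → contributes +182.93 in⁴
  top flange: d = 7.275 in → contributes +139.79 in⁴
Total I = 462.51 in⁴.
Extreme fibre distance c = 7.55 in; S = I/c = 61.26 in³.

S_x ≈ 61.3 in³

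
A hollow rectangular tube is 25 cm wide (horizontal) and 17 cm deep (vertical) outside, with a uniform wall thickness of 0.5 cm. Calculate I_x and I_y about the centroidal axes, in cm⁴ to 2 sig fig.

Break the section into simple shapes (no overlaps), measuring from the bottom-left corner of the bounding box.
Outer rectangle: 25 × 17, A = 425 cm², y = 8.5 cm, Ī = 10 235 cm⁴.
Inner void (subtracted): 24 × 16, A = 384 cm², y = 8.5 cm, Ī = 8 192 cm⁴.
By symmetry the centroid is at mid-height, ȳ = 8.5 cm.
All pieces are centred on the centroidal x-axis, so I = ΣĪ (holes subtracted) = 2 043 cm⁴.
Repeating about the centroidal y-axis gives I_y = 3 703 cm⁴.

I_x ≈ 2000 cm⁴, I_y ≈ 3700 cm⁴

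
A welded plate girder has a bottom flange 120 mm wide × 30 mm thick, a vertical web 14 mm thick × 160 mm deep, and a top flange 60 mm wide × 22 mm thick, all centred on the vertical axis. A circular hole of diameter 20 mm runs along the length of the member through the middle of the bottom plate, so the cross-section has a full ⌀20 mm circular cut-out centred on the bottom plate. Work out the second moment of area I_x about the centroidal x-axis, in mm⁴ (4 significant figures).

I_x ≈ 4.029 × 10⁷ mm⁴

Treat the section as a set of non-overlapping primitives; coordinates are from the bounding-box lower-left.
Bottom plate: 120 × 30, A = 3 600 mm², y = 15 mm, Ī = 270 000 mm⁴.
Web plate: 14 × 160, A = 2 240 mm², y = 110 mm, Ī = 4 778 667 mm⁴.
Top plate: 60 × 22, A = 1 320 mm², y = 201 mm, Ī = 53 240 mm⁴.
Hole (subtracted): ⌀20, A = 314.159 mm², y = 15 mm, Ī = 7853.98 mm⁴.
Centroid: ȳ = ΣA·y / ΣA = 81.9487 mm.
Transfer each piece to the centroidal x-axis using Ī + A·d² with d = y − 81.9487:
  bottom plate: d = -66.9487 mm → contributes +16 405 653 mm⁴
  web plate: d = 28.0513 mm → contributes +6 541 270 mm⁴
  top plate: d = 119.051 mm → contributes +18 761 886 mm⁴
  hole: d = -66.9487 mm → contributes −1 415 955 mm⁴
Total I = 40 292 854 mm⁴.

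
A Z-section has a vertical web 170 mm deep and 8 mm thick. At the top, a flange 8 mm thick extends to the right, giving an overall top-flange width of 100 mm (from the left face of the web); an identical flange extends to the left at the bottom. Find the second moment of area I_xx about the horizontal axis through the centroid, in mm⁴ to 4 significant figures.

Break the section into simple shapes (no overlaps), measuring from the bottom-left corner of the bounding box.
Web: 8 × 170, A = 1 360 mm², y = 85 mm, Ī = 3 275 333 mm⁴.
Top flange (beyond web): 92 × 8, A = 736 mm², y = 166 mm, Ī = 3925.33 mm⁴.
Bottom flange (beyond web): 92 × 8, A = 736 mm², y = 4 mm, Ī = 3925.33 mm⁴.
Centroid: ȳ = ΣA·y / ΣA = 85 mm.
Transfer each piece to the horizontal axis through the centroid using Ī + A·d² with d = y − 85:
  web: d = 0 mm → contributes +3 275 333 mm⁴
  top flange (beyond web): d = 81 mm → contributes +4 832 821 mm⁴
  bottom flange (beyond web): d = -81 mm → contributes +4 832 821 mm⁴
Total I = 12 940 976 mm⁴.

I_xx ≈ 1.294 × 10⁷ mm⁴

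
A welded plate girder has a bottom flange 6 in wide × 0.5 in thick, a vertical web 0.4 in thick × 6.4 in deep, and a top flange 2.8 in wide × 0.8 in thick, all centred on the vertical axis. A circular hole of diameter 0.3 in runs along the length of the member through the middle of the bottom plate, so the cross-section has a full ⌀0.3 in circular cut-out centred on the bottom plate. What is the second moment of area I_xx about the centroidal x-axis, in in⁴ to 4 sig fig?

Decompose the section into non-overlapping parts with the origin at the bottom-left of its bounding rectangle.
Bottom plate: 6 × 0.5, A = 3 in², y = 0.25 in, Ī = 0.0625 in⁴.
Web plate: 0.4 × 6.4, A = 2.56 in², y = 3.7 in, Ī = 8.73813 in⁴.
Top plate: 2.8 × 0.8, A = 2.24 in², y = 7.3 in, Ī = 0.119467 in⁴.
Hole (subtracted): ⌀0.3, A = 0.0706858 in², y = 0.25 in, Ī = 0.000397608 in⁴.
Centroid: ȳ = ΣA·y / ΣA = 3.43579 in.
Transfer each piece to the centroidal x-axis using Ī + A·d² with d = y − 3.43579:
  bottom plate: d = -3.18579 in → contributes +30.5103 in⁴
  web plate: d = 0.264206 in → contributes +8.91683 in⁴
  top plate: d = 3.86421 in → contributes +33.5673 in⁴
  hole: d = -3.18579 in → contributes −0.717808 in⁴
Total I = 72.2767 in⁴.

I_xx ≈ 72.28 in⁴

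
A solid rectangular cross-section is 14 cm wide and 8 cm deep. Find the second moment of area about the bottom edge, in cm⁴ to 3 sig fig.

I_base ≈ 2390 cm⁴

The section: 14 × 8, A = 112 cm², y = 4 cm, Ī = 597.33 cm⁴.
Transfer it to the base of the section using Ī + A·d² with d = y − 0:
  the section: d = 4 cm → contributes +2389.3 cm⁴
Total I = 2389.3 cm⁴.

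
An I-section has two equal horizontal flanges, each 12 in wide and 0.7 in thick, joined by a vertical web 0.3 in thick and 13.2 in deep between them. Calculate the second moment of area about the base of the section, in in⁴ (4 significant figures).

Treat the section as a set of non-overlapping primitives; coordinates are from the bounding-box lower-left.
Bottom flange: 12 × 0.7, A = 8.4 in², y = 0.35 in, Ī = 0.343 in⁴.
Web: 0.3 × 13.2, A = 3.96 in², y = 7.3 in, Ī = 57.4992 in⁴.
Top flange: 12 × 0.7, A = 8.4 in², y = 14.25 in, Ī = 0.343 in⁴.
Transfer each piece to the bottom edge using Ī + A·d² with d = y − 0:
  bottom flange: d = 0.35 in → contributes +1.372 in⁴
  web: d = 7.3 in → contributes +268.528 in⁴
  top flange: d = 14.25 in → contributes +1706.07 in⁴
Total I = 1975.97 in⁴.

I_base ≈ 1976 in⁴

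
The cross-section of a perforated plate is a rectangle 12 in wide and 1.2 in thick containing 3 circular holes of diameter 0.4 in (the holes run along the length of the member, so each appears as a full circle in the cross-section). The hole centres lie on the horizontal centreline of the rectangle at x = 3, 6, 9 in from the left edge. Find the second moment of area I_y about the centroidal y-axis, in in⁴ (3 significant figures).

I_y ≈ 171 in⁴

Decompose the section into non-overlapping parts with the origin at the bottom-left of its bounding rectangle.
Plate: 12 × 1.2, A = 14.4 in², x = 6 in, Ī = 172.8 in⁴.
Hole 1 (subtracted): ⌀0.4, A = 0.12566 in², x = 3 in, Ī = 0.0012566 in⁴.
Hole 2 (subtracted): ⌀0.4, A = 0.12566 in², x = 6 in, Ī = 0.0012566 in⁴.
Hole 3 (subtracted): ⌀0.4, A = 0.12566 in², x = 9 in, Ī = 0.0012566 in⁴.
By symmetry the centroid is at mid-width, x̄ = 6 in.
Transfer each piece to the centroidal y-axis using Ī + A·d² with d = x − 6:
  plate: d = 0 in → contributes +172.8 in⁴
  hole 1: d = -3 in → contributes −1.1322 in⁴
  hole 2: d = 0 in → contributes −0.0012566 in⁴
  hole 3: d = 3 in → contributes −1.1322 in⁴
Total I = 170.53 in⁴.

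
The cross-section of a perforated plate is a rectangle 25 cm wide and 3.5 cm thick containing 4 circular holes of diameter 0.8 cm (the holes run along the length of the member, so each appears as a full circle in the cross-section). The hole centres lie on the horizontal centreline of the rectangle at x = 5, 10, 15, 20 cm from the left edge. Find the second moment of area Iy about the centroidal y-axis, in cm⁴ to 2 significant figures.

Split into non-overlapping primitives; take the origin at the lower-left of the bounding box.
Plate: 25 × 3.5, A = 87.5 cm², x = 12.5 cm, Ī = 4 557 cm⁴.
Hole 1 (subtracted): ⌀0.8, A = 0.5027 cm², x = 5 cm, Ī = 0.02011 cm⁴.
Hole 2 (subtracted): ⌀0.8, A = 0.5027 cm², x = 10 cm, Ī = 0.02011 cm⁴.
Hole 3 (subtracted): ⌀0.8, A = 0.5027 cm², x = 15 cm, Ī = 0.02011 cm⁴.
Hole 4 (subtracted): ⌀0.8, A = 0.5027 cm², x = 20 cm, Ī = 0.02011 cm⁴.
By symmetry the centroid is at mid-width, x̄ = 12.5 cm.
Transfer each piece to the centroidal y-axis using Ī + A·d² with d = x − 12.5:
  plate: d = 0 cm → contributes +4 557 cm⁴
  hole 1: d = -7.5 cm → contributes −28.29 cm⁴
  hole 2: d = -2.5 cm → contributes −3.162 cm⁴
  hole 3: d = 2.5 cm → contributes −3.162 cm⁴
  hole 4: d = 7.5 cm → contributes −28.29 cm⁴
Total I = 4 494 cm⁴.

Iy ≈ 4500 cm⁴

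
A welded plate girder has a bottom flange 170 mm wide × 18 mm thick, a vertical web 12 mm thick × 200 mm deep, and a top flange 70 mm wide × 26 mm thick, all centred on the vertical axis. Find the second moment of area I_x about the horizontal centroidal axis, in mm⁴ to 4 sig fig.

Split into non-overlapping primitives; take the origin at the lower-left of the bounding box.
Bottom plate: 170 × 18, A = 3 060 mm², y = 9 mm, Ī = 82 620 mm⁴.
Web plate: 12 × 200, A = 2 400 mm², y = 118 mm, Ī = 8 000 000 mm⁴.
Top plate: 70 × 26, A = 1 820 mm², y = 231 mm, Ī = 102 527 mm⁴.
Centroid: ȳ = ΣA·y / ΣA = 100.434 mm.
Transfer each piece to the horizontal centroidal axis using Ī + A·d² with d = y − 100.434:
  bottom plate: d = -91.4341 mm → contributes +25 664 797 mm⁴
  web plate: d = 17.5659 mm → contributes +8 740 549 mm⁴
  top plate: d = 130.566 mm → contributes +31 128 910 mm⁴
Total I = 65 534 255 mm⁴.

I_x ≈ 6.553 × 10⁷ mm⁴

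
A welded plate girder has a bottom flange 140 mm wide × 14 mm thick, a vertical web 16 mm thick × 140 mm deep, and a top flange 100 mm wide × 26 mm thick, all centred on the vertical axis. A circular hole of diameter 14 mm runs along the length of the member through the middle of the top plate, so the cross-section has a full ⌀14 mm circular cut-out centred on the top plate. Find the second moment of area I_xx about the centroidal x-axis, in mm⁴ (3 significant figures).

Break the section into simple shapes (no overlaps), measuring from the bottom-left corner of the bounding box.
Bottom plate: 140 × 14, A = 1 960 mm², y = 7 mm, Ī = 32 013 mm⁴.
Web plate: 16 × 140, A = 2 240 mm², y = 84 mm, Ī = 3 658 667 mm⁴.
Top plate: 100 × 26, A = 2 600 mm², y = 167 mm, Ī = 146 467 mm⁴.
Hole (subtracted): ⌀14, A = 153.94 mm², y = 167 mm, Ī = 1885.7 mm⁴.
Centroid: ȳ = ΣA·y / ΣA = 91.84 mm.
Transfer each piece to the centroidal x-axis using Ī + A·d² with d = y − 91.84:
  bottom plate: d = -84.84 mm → contributes +14 139 652 mm⁴
  web plate: d = -7.8397 mm → contributes +3 796 339 mm⁴
  top plate: d = 75.16 mm → contributes +14 834 050 mm⁴
  hole: d = 75.16 mm → contributes −871 493 mm⁴
Total I = 31 898 549 mm⁴.

I_xx ≈ 3.19 × 10⁷ mm⁴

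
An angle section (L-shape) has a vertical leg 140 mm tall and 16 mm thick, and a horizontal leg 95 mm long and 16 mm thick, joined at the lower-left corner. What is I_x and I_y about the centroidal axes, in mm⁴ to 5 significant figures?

Decompose the section into non-overlapping parts with the origin at the bottom-left of its bounding rectangle.
Vertical leg: 16 × 140, A = 2 240 mm², y = 70 mm, Ī = 3 658 667 mm⁴.
Horizontal leg (remainder): 79 × 16, A = 1 264 mm², y = 8 mm, Ī = 26965.33 mm⁴.
Centroid: ȳ = ΣA·y / ΣA = 47.6347 mm.
Transfer each piece to the centroidal x-axis using Ī + A·d² with d = y − 47.6347:
  vertical leg: d = 22.3653 mm → contributes +4 779 129 mm⁴
  horizontal leg (remainder): d = -39.6347 mm → contributes +2 012 595 mm⁴
Total I = 6 791 724 mm⁴.
For the y-axis: x̄ = 25.1347 mm.
Repeating about the centroidal y-axis gives I_y = 2 528 304 mm⁴.

I_x ≈ 6.7917 × 10⁶ mm⁴, I_y ≈ 2.5283 × 10⁶ mm⁴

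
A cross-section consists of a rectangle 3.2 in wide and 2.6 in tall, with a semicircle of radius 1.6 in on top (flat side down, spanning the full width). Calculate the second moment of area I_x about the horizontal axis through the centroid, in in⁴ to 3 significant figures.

I_x ≈ 16.0 in⁴

Treat the section as a set of non-overlapping primitives; coordinates are from the bounding-box lower-left.
Rectangular body: 3.2 × 2.6, A = 8.32 in², y = 1.3 in, Ī = 4.6869 in⁴.
Semicircular cap: semicircle r = 1.6, A = 4.0212 in², y = 3.2791 in, Ī = 0.7193 in⁴.
Centroid: ȳ = ΣA·y / ΣA = 1.9449 in.
Transfer each piece to the horizontal axis through the centroid using Ī + A·d² with d = y − 1.9449:
  rectangular body: d = -0.64485 in → contributes +8.1467 in⁴
  semicircular cap: d = 1.3342 in → contributes +7.8776 in⁴
Total I = 16.024 in⁴.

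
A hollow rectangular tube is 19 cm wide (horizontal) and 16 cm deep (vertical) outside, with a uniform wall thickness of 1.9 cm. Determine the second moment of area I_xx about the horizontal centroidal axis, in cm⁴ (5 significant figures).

Treat the section as a set of non-overlapping primitives; coordinates are from the bounding-box lower-left.
Outer rectangle: 19 × 16, A = 304 cm², y = 8 cm, Ī = 6485.333 cm⁴.
Inner void (subtracted): 15.2 × 12.2, A = 185.44 cm², y = 8 cm, Ī = 2300.074 cm⁴.
By symmetry the centroid is at mid-height, ȳ = 8 cm.
All pieces are centred on the horizontal centroidal axis, so I = ΣĪ (holes subtracted) = 4185.259 cm⁴.

I_xx ≈ 4185.3 cm⁴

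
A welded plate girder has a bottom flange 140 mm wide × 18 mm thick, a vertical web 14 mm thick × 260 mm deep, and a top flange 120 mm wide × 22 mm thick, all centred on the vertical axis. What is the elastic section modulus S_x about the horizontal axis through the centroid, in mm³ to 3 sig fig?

S_x ≈ 8.09 × 10⁵ mm³

Break the section into simple shapes (no overlaps), measuring from the bottom-left corner of the bounding box.
Bottom plate: 140 × 18, A = 2 520 mm², y = 9 mm, Ī = 68 040 mm⁴.
Web plate: 14 × 260, A = 3 640 mm², y = 148 mm, Ī = 20 505 333 mm⁴.
Top plate: 120 × 22, A = 2 640 mm², y = 289 mm, Ī = 106 480 mm⁴.
Centroid: ȳ = ΣA·y / ΣA = 150.5 mm.
Transfer each piece to the horizontal axis through the centroid using Ī + A·d² with d = y − 150.5:
  bottom plate: d = -141.5 mm → contributes +50 520 868 mm⁴
  web plate: d = -2.4955 mm → contributes +20 528 001 mm⁴
  top plate: d = 138.5 mm → contributes +50 750 944 mm⁴
Total I = 121 799 813 mm⁴.
Extreme fibre distance c = 150.5 mm; S = I/c = 809 326 mm³.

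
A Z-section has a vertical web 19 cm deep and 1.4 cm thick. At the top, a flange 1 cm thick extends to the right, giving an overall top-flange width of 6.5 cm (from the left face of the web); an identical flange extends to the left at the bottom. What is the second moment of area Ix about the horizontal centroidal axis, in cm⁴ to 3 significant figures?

Ix ≈ 1630 cm⁴

Split into non-overlapping primitives; take the origin at the lower-left of the bounding box.
Web: 1.4 × 19, A = 26.6 cm², y = 9.5 cm, Ī = 800.22 cm⁴.
Top flange (beyond web): 5.1 × 1, A = 5.1 cm², y = 18.5 cm, Ī = 0.425 cm⁴.
Bottom flange (beyond web): 5.1 × 1, A = 5.1 cm², y = 0.5 cm, Ī = 0.425 cm⁴.
Centroid: ȳ = ΣA·y / ΣA = 9.5 cm.
Transfer each piece to the horizontal centroidal axis using Ī + A·d² with d = y − 9.5:
  web: d = 0 cm → contributes +800.22 cm⁴
  top flange (beyond web): d = 9 cm → contributes +413.53 cm⁴
  bottom flange (beyond web): d = -9 cm → contributes +413.53 cm⁴
Total I = 1627.3 cm⁴.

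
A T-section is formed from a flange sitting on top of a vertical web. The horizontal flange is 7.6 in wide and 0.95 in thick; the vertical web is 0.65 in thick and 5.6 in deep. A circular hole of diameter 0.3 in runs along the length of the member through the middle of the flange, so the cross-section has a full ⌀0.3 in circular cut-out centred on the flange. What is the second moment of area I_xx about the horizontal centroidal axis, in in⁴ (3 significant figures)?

Decompose the section into non-overlapping parts with the origin at the bottom-left of its bounding rectangle.
Flange: 7.6 × 0.95, A = 7.22 in², y = 6.075 in, Ī = 0.543 in⁴.
Web: 0.65 × 5.6, A = 3.64 in², y = 2.8 in, Ī = 9.5125 in⁴.
Hole (subtracted): ⌀0.3, A = 0.070686 in², y = 6.075 in, Ī = 0.00039761 in⁴.
Centroid: ȳ = ΣA·y / ΣA = 4.9701 in.
Transfer each piece to the horizontal centroidal axis using Ī + A·d² with d = y − 4.9701:
  flange: d = 1.1049 in → contributes +9.357 in⁴
  web: d = -2.1701 in → contributes +26.655 in⁴
  hole: d = 1.1049 in → contributes −0.08669 in⁴
Total I = 35.925 in⁴.

I_xx ≈ 35.9 in⁴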